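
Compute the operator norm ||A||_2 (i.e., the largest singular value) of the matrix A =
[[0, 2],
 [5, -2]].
||A||_2 = sqrt((33 + sqrt(689))/2) ≈ 5.4428 (= sqrt(largest eigenvalue of A^T A))

||A||_2 = sigma_max(A) = sqrt(lambda_max(A^T A)). Form the symmetric matrix M = A^T A =
[[25, -10],
 [-10, 8]].
Its characteristic polynomial (trace, determinant of M give the coefficients) is
  p(λ) = det(λ I - M) = λ^2 - 33λ + 100.
For λ^2 - 33λ + 100 the discriminant is 689. It is nonnegative but not a perfect square, so the roots are real and irrational: λ = (33 ± sqrt(689))/2 ≈ 29.6244, 3.3756.
So the eigenvalues of A^T A are ≈ 3.3756, 29.6244 (all ≥ 0, as they must be for A^T A). The largest is λ_max = (33 + sqrt(689))/2 ≈ 29.6244, hence ||A||_2 = sqrt(λ_max) = sqrt((33 + sqrt(689))/2) ≈ 5.4428.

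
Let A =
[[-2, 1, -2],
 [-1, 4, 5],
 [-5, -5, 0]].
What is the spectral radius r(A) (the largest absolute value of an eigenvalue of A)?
r(A) ≈ 5.6198

The eigenvalues of A are the roots of its characteristic polynomial. With M = A (coefficients from the trace, the sum of principal 2x2 minors, and det A):
  p(λ) = det(λ I - M) = λ^3 - 2λ^2 + 8λ + 125.
No integer candidate from the rational root theorem (±divisors of 125) is a root, so the roots are irrational. The cubic discriminant is Δ = -455667 < 0, so there is one real root and a complex-conjugate pair. p(-4) = -3 and p(-3) = 56 have opposite signs, so a root lies in (-4, -3); Newton's method refines it to λ ≈ -3.958. Dividing out (λ - (-3.958)) leaves approximately λ^2 - 5.958λ + 31.5817. For λ^2 - 5.958λ + 31.5817 the discriminant is -90.829. It is negative, so the remaining roots are the complex-conjugate pair λ ≈ 2.979 ± 4.7652i. Their product equals the constant term, so |λ|^2 ≈ 31.5817 and |λ| ≈ 5.6198.
Thus the eigenvalues (to 4 decimals) are -3.958 (modulus 3.958); 2.979 ± 4.7652i (modulus 5.6198). The spectral radius is the largest modulus: r(A) ≈ 5.6198. (Cross-check: r(A) ≤ ||A||_2 ≈ 7.8926; equality holds whenever A is normal, though it can also hold for some non-normal A.)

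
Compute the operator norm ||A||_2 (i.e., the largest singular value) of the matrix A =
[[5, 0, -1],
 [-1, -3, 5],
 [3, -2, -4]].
||A||_2 ≈ 7.8115 (= sqrt(largest eigenvalue of A^T A))

||A||_2 = sigma_max(A) = sqrt(lambda_max(A^T A)). Form the symmetric matrix M = A^T A =
[[35, -3, -22],
 [-3, 13, -7],
 [-22, -7, 42]].
Its characteristic polynomial (trace, sum of principal 2x2 minors, determinant of M give the coefficients) is
  p(λ) = det(λ I - M) = λ^3 - 90λ^2 + 1929λ - 9801.
No integer candidate from the rational root theorem (±divisors of 9801) is a root, so the roots are irrational. The cubic discriminant is Δ = 883483497 > 0, so there are three distinct real roots. p(7) = -365 and p(8) = 383 have opposite signs, so a root lies in (7, 8); Newton's method refines it to λ ≈ 7.4655. p(21) = 279 and p(22) = -275 have opposite signs, so a root lies in (21, 22); Newton's method refines it to λ ≈ 21.5151. p(61) = -41 and p(62) = 2165 have opposite signs, so a root lies in (61, 62); Newton's method refines it to λ ≈ 61.0194. Check (Vieta): the three roots sum to 90, matching tr M = 90.
So the eigenvalues of A^T A are ≈ 7.4655, 21.5151, 61.0194 (all ≥ 0, as they must be for A^T A). The largest is λ_max ≈ 61.0194, hence ||A||_2 = sqrt(λ_max) ≈ 7.8115.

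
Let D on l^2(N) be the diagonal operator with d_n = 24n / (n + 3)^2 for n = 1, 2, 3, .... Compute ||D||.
||D|| = 2 (attained at n = 3)

For D diagonal, ||D|| = sup_n |d_n|. Treat f(x) = 24x / (x + 3)^2 for real x > 0. By the quotient rule, f'(x) = 24(3 - x)/(x + 3)^3, which is positive for x < 3 and negative for x > 3. So f has a unique maximum at x = 3, and since 3 is a positive integer, the supremum over n ≥ 1 is attained at n = 3: d_3 = 24·3/(3 + 3)^2 = 24·3/36 = 2. Hence ||D|| = 2.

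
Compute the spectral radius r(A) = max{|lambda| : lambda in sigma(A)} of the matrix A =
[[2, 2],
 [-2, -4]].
r(A) = (2 + sqrt(20))/2 ≈ 3.2361

The eigenvalues of A are the roots of its characteristic polynomial. With M = A (coefficients from the trace and determinant):
  p(λ) = det(λ I - M) = λ^2 + 2λ - 4.
For λ^2 + 2λ - 4 the discriminant is 20. It is nonnegative but not a perfect square, so the roots are real and irrational: λ = (-2 ± sqrt(20))/2 ≈ 1.2361, -3.2361.
Thus the eigenvalues (to 4 decimals) are 1.2361 (modulus 1.2361); -3.2361 (modulus 3.2361). The spectral radius is the largest modulus: r(A) = (2 + sqrt(20))/2 ≈ 3.2361. (Cross-check: r(A) ≤ ||A||_2 ≈ 5.2361; equality holds whenever A is normal, though it can also hold for some non-normal A.)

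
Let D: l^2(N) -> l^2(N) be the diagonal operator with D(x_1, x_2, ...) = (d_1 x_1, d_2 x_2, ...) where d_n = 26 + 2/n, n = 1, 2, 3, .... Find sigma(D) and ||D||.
sigma(D) = {26 + 2/n : n ≥ 1} ∪ {26}; ||D|| = 28

A bounded diagonal operator on l^2 with diagonal entries d_n has spectrum equal to the closure of {d_n : n ≥ 1}: every d_n is an eigenvalue (with eigenvector e_n), so {d_n} ⊂ sigma(D); the spectrum is closed, so its closure is too; and for lambda not in the closure, (D - lambda I) has bounded inverse (the diagonal entries 1/(d_n - lambda) are bounded). For our sequence d_n = 26 + 2/n, n = 1, 2, 3, ...:
  - {d_n} = {26 + 2/n : n ≥ 1}; the only limit point is 26
  - closure = {26 + 2/n : n ≥ 1} ∪ {26}
For the norm: a diagonal operator has ||D|| = sup_n |d_n|. Here d_n = 26 + 2/n is positive and decreasing, so sup_n |d_n| = d_1 = 26 + 2 = 28. So ||D|| = 28.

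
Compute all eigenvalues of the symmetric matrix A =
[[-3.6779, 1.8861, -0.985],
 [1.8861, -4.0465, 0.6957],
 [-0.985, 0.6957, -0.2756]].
sigma(A) ≈ {-6, -2, 0}

A is real symmetric, so its spectrum consists of real eigenvalues. Expanding the characteristic polynomial of the displayed matrix gives
  det(λ I - A) = p(λ) = λ^3 + (8)λ^2 + (12)λ + (0).
Solving p(λ) = 0 yields eigenvalues ≈ -6, -2, 0. (A is shown rounded to 4 decimals, so these recover the underlying integer eigenvalues to within that precision.)
Verification: the trace of A = -8 equals the sum of eigenvalues -8, and det(A) ≈ -0.0001 matches the eigenvalue product 0.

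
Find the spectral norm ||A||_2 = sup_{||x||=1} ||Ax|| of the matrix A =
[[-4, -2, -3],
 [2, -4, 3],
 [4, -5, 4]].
||A||_2 ≈ 9.5759 (= sqrt(largest eigenvalue of A^T A))

||A||_2 = sigma_max(A) = sqrt(lambda_max(A^T A)). Form the symmetric matrix M = A^T A =
[[36, -20, 34],
 [-20, 45, -26],
 [34, -26, 34]].
Its characteristic polynomial (trace, sum of principal 2x2 minors, determinant of M give the coefficients) is
  p(λ) = det(λ I - M) = λ^3 - 115λ^2 + 2142λ - 484.
No integer candidate from the rational root theorem (±divisors of 484) is a root, so the roots are irrational. The cubic discriminant is Δ = 20562367796 > 0, so there are three distinct real roots. p(0) = -484 and p(1) = 1544 have opposite signs, so a root lies in (0, 1); Newton's method refines it to λ ≈ 0.2288. p(23) = 114 and p(24) = -1492 have opposite signs, so a root lies in (23, 24); Newton's method refines it to λ ≈ 23.0729. p(91) = -4306 and p(92) = 1908 have opposite signs, so a root lies in (91, 92); Newton's method refines it to λ ≈ 91.6984. Check (Vieta): the three roots sum to 115, matching tr M = 115.
So the eigenvalues of A^T A are ≈ 0.2288, 23.0729, 91.6984 (all ≥ 0, as they must be for A^T A). The largest is λ_max ≈ 91.6984, hence ||A||_2 = sqrt(λ_max) ≈ 9.5759.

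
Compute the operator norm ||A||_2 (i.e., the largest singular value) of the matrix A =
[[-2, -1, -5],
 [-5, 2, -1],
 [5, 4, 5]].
||A||_2 ≈ 10.012 (= sqrt(largest eigenvalue of A^T A))

||A||_2 = sigma_max(A) = sqrt(lambda_max(A^T A)). Form the symmetric matrix M = A^T A =
[[54, 12, 40],
 [12, 21, 23],
 [40, 23, 51]].
Its characteristic polynomial (trace, sum of principal 2x2 minors, determinant of M give the coefficients) is
  p(λ) = det(λ I - M) = λ^3 - 126λ^2 + 2686λ - 10404.
No integer candidate from the rational root theorem (±divisors of 10404) is a root, so the roots are irrational. The cubic discriminant is Δ = 14234678816 > 0, so there are three distinct real roots. p(4) = -1612 and p(5) = 1 have opposite signs, so a root lies in (4, 5); Newton's method refines it to λ ≈ 4.9993. p(20) = 916 and p(21) = -303 have opposite signs, so a root lies in (20, 21); Newton's method refines it to λ ≈ 20.761. p(100) = -1804 and p(101) = 5857 have opposite signs, so a root lies in (100, 101); Newton's method refines it to λ ≈ 100.2396. Check (Vieta): the three roots sum to 126, matching tr M = 126.
So the eigenvalues of A^T A are ≈ 4.9993, 20.761, 100.2396 (all ≥ 0, as they must be for A^T A). The largest is λ_max ≈ 100.2396, hence ||A||_2 = sqrt(λ_max) ≈ 10.012.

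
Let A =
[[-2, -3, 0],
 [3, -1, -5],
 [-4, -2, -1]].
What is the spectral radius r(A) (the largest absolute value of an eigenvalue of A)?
r(A) ≈ 5.1476

The eigenvalues of A are the roots of its characteristic polynomial. With M = A (coefficients from the trace, the sum of principal 2x2 minors, and det A):
  p(λ) = det(λ I - M) = λ^3 + 4λ^2 + 4λ + 51.
No integer candidate from the rational root theorem (±divisors of 51) is a root, so the roots are irrational. The cubic discriminant is Δ = -68595 < 0, so there is one real root and a complex-conjugate pair. p(-6) = -45 and p(-5) = 6 have opposite signs, so a root lies in (-6, -5); Newton's method refines it to λ ≈ -5.1476. Dividing out (λ - (-5.1476)) leaves approximately λ^2 - 1.1476λ + 9.9075. For λ^2 - 1.1476λ + 9.9075 the discriminant is -38.313. It is negative, so the remaining roots are the complex-conjugate pair λ ≈ 0.5738 ± 3.0949i. Their product equals the constant term, so |λ|^2 ≈ 9.9075 and |λ| ≈ 3.1476.
Thus the eigenvalues (to 4 decimals) are -5.1476 (modulus 5.1476); 0.5738 ± 3.0949i (modulus 3.1476). The spectral radius is the largest modulus: r(A) ≈ 5.1476. (Cross-check: r(A) ≤ ||A||_2 ≈ 6.2717; equality holds whenever A is normal, though it can also hold for some non-normal A.)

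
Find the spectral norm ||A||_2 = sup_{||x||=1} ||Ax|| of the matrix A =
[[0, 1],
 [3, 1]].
||A||_2 = sqrt((11 + sqrt(85))/2) ≈ 3.1796 (= sqrt(largest eigenvalue of A^T A))

||A||_2 = sigma_max(A) = sqrt(lambda_max(A^T A)). Form the symmetric matrix M = A^T A =
[[9, 3],
 [3, 2]].
Its characteristic polynomial (trace, determinant of M give the coefficients) is
  p(λ) = det(λ I - M) = λ^2 - 11λ + 9.
For λ^2 - 11λ + 9 the discriminant is 85. It is nonnegative but not a perfect square, so the roots are real and irrational: λ = (11 ± sqrt(85))/2 ≈ 10.1098, 0.8902.
So the eigenvalues of A^T A are ≈ 0.8902, 10.1098 (all ≥ 0, as they must be for A^T A). The largest is λ_max = (11 + sqrt(85))/2 ≈ 10.1098, hence ||A||_2 = sqrt(λ_max) = sqrt((11 + sqrt(85))/2) ≈ 3.1796.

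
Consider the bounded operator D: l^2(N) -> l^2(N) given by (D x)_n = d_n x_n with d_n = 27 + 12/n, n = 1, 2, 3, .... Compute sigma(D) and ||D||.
sigma(D) = {27 + 12/n : n ≥ 1} ∪ {27}; ||D|| = 39

A bounded diagonal operator on l^2 with diagonal entries d_n has spectrum equal to the closure of {d_n : n ≥ 1}: every d_n is an eigenvalue (with eigenvector e_n), so {d_n} ⊂ sigma(D); the spectrum is closed, so its closure is too; and for lambda not in the closure, (D - lambda I) has bounded inverse (the diagonal entries 1/(d_n - lambda) are bounded). For our sequence d_n = 27 + 12/n, n = 1, 2, 3, ...:
  - {d_n} = {27 + 12/n : n ≥ 1}; the only limit point is 27
  - closure = {27 + 12/n : n ≥ 1} ∪ {27}
For the norm: a diagonal operator has ||D|| = sup_n |d_n|. Here d_n = 27 + 12/n is positive and decreasing, so sup_n |d_n| = d_1 = 27 + 12 = 39. So ||D|| = 39.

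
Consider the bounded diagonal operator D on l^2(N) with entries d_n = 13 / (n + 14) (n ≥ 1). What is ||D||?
||D|| = 13/15 (attained at n = 1)

For D diagonal, ||D|| = sup_n |d_n| = sup_n 13/(n + 14). This is positive and strictly decreasing in n, so the supremum is attained at n = 1: d_1 = 13/(1 + 14) = 13/15. Hence ||D|| = 13/15.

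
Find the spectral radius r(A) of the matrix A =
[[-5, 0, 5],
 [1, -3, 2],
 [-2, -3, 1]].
r(A) ≈ 4.8115

The eigenvalues of A are the roots of its characteristic polynomial. With M = A (coefficients from the trace, the sum of principal 2x2 minors, and det A):
  p(λ) = det(λ I - M) = λ^3 + 7λ^2 + 23λ + 60.
No integer candidate from the rational root theorem (±divisors of 60) is a root, so the roots are irrational. The cubic discriminant is Δ = -28387 < 0, so there is one real root and a complex-conjugate pair. p(-5) = -5 and p(-4) = 16 have opposite signs, so a root lies in (-5, -4); Newton's method refines it to λ ≈ -4.8115. Dividing out (λ - (-4.8115)) leaves approximately λ^2 + 2.1885λ + 12.4701. For λ^2 + 2.1885λ + 12.4701 the discriminant is -45.0909. It is negative, so the remaining roots are the complex-conjugate pair λ ≈ -1.0942 ± 3.3575i. Their product equals the constant term, so |λ|^2 ≈ 12.4701 and |λ| ≈ 3.5313.
Thus the eigenvalues (to 4 decimals) are -4.8115 (modulus 4.8115); -1.0942 ± 3.3575i (modulus 3.5313). The spectral radius is the largest modulus: r(A) ≈ 4.8115. (Cross-check: r(A) ≤ ||A||_2 ≈ 7.5412; equality holds whenever A is normal, though it can also hold for some non-normal A.)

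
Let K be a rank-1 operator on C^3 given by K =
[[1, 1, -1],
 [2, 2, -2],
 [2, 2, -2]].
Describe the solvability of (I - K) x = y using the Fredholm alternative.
(I - K) is singular (det(I - K) = 0, i.e. 1 ∈ sigma(K)). (I - K) x = y is solvable iff y ⊥ ker((I - K)^*) = span{(1, 1, -1)}, i.e. iff y_1 + y_2 - y_3 = 0. When solvable, the solutions are x = y + c·(1, 2, 2), c arbitrary (ker(I - K) = span{(1, 2, 2)}, dimension 1).

K has rank 1, so it is an outer product K = u v^T: every row of K is a multiple of one row vector. Reading off the entries, u = (1, 2, 2) and v = (1, 1, -1) (row i of K equals u_i·v^T). A rank-one matrix u v^T satisfies K u = u (v·u) and kills the (2)-dimensional subspace v^⊥, so its characteristic polynomial is lambda^2 (lambda - v·u) with v·u = tr K = 1. Hence the eigenvalues of I - K are 1 (multiplicity 2) and 1 - (1) = 0, so det(I - K) = 0. (Direct check: I - K =
[[0, -1, 1],
 [-2, -1, 2],
 [-2, -2, 3]]
has determinant 0.) So 1 is an eigenvalue of K and (I - K) is not invertible. The finite-dimensional Fredholm alternative says: either (I - K) is invertible, or ker(I - K) ≠ {0} and then range(I - K) = ker((I - K)^*)^⊥, with dim ker(I - K) = dim ker((I - K)^*). We are in the second case, so we need both kernels. Kernel of I - K: (I - K) u = u - u (v·u) = u - u = 0, so ker(I - K) = span{u} = span{(1, 2, 2)} (it is exactly 1-dimensional because rank(I - K) = 2). Kernel of the adjoint: K is real, so (I - K)^* = I - K^T = I - v u^T, and (I - v u^T) v = v - v (u·v) = 0; hence ker((I - K)^*) = span{v} = span{(1, 1, -1)}. Therefore (I - K) x = y is solvable iff <y, v> = 0, i.e. iff y_1 + y_2 - y_3 = 0. When this holds, K y = u (v·y) = 0, so (I - K) y = y and x = y is a particular solution; the full solution set is the line x = y + c·u = y + c·(1, 2, 2), c ∈ C.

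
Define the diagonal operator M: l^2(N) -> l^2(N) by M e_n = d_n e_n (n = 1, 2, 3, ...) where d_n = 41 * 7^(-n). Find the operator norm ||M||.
||M|| = 41/7 (attained at n = 1)

For M diagonal, ||M|| = sup_n |d_n|. The sequence d_n = 41 * 7^(-n) is positive and strictly decreasing (ratio 7^(-1) < 1), so the supremum is d_1 = 41/7. Hence ||M|| = 41/7.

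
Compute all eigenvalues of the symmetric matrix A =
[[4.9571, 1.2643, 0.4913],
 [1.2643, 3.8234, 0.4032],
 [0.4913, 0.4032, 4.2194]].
sigma(A) ≈ {3, 4, 6}

A is real symmetric, so its spectrum consists of real eigenvalues. Expanding the characteristic polynomial of the displayed matrix gives
  det(λ I - A) = p(λ) = λ^3 + (-13)λ^2 + (54)λ + (-71.9978).
Solving p(λ) = 0 yields eigenvalues ≈ 3, 4, 6. (A is shown rounded to 4 decimals, so these recover the underlying integer eigenvalues to within that precision.)
Verification: the trace of A = 13 equals the sum of eigenvalues 13, and det(A) ≈ 71.9978 matches the eigenvalue product 72.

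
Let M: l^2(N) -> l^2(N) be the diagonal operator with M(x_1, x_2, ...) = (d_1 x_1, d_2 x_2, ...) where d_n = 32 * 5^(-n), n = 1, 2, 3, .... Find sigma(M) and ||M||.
sigma(M) = {32 * 5^(-n) : n ≥ 1} ∪ {0}; ||M|| = 32/5

A bounded diagonal operator on l^2 with diagonal entries d_n has spectrum equal to the closure of {d_n : n ≥ 1}: every d_n is an eigenvalue (with eigenvector e_n), so {d_n} ⊂ sigma(M); the spectrum is closed, so its closure is too; and for lambda not in the closure, (M - lambda I) has bounded inverse (the diagonal entries 1/(d_n - lambda) are bounded). For our sequence d_n = 32 * 5^(-n), n = 1, 2, 3, ...:
  - {d_n} = {32 * 5^(-n) : n ≥ 1}; the only limit point is 0
  - closure = {32 * 5^(-n) : n ≥ 1} ∪ {0}
For the norm: a diagonal operator has ||M|| = sup_n |d_n|. Here d_n = 32 * 5^(-n) is positive and decreasing, so sup_n |d_n| = d_1 = 32/5. So ||M|| = 32/5.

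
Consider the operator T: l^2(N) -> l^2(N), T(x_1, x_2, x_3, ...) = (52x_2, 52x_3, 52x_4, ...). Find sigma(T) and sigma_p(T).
sigma(T) = closed disk {z in C : |z| ≤ 52}; sigma_p(T) = open disk {z in C : |z| < 52}

Note T = 52·V where V is the unit left shift (V x)_k = x_{k+1}; so sigma(T) = 52·sigma(V) and ||T|| = 52||V||. ||T x||^2 = 2704sum_{k≥2} |x_k|^2 ≤ 2704||x||^2, with equality on {x : x_1 = 0}, so ||T|| = 52. For any lambda with |lambda| < 52, set r = lambda/52 (|r| < 1); the vector x = (1, r, r^2, ...) is in l^2 and satisfies T x = 52(r, r^2, ...) = lambda x, so lambda is an eigenvalue. On the boundary |lambda| = 52 the geometric series diverges, so no l^2 eigenvector exists, but these lambda lie in the approximate point spectrum. Hence sigma(T) is the closed disk of radius 52 and sigma_p(T) is the open disk.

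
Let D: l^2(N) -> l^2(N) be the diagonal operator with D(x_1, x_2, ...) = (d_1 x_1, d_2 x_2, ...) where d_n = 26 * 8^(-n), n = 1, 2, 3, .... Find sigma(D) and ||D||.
sigma(D) = {26 * 8^(-n) : n ≥ 1} ∪ {0}; ||D|| = 13/4

A bounded diagonal operator on l^2 with diagonal entries d_n has spectrum equal to the closure of {d_n : n ≥ 1}: every d_n is an eigenvalue (with eigenvector e_n), so {d_n} ⊂ sigma(D); the spectrum is closed, so its closure is too; and for lambda not in the closure, (D - lambda I) has bounded inverse (the diagonal entries 1/(d_n - lambda) are bounded). For our sequence d_n = 26 * 8^(-n), n = 1, 2, 3, ...:
  - {d_n} = {26 * 8^(-n) : n ≥ 1}; the only limit point is 0
  - closure = {26 * 8^(-n) : n ≥ 1} ∪ {0}
For the norm: a diagonal operator has ||D|| = sup_n |d_n|. Here d_n = 26 * 8^(-n) is positive and decreasing, so sup_n |d_n| = d_1 = 26/8 = 13/4. So ||D|| = 13/4.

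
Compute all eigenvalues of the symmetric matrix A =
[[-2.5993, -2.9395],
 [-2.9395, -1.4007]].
sigma(A) ≈ {-5, 1}

A is real symmetric, so its spectrum consists of real eigenvalues. Expanding the characteristic polynomial of the displayed matrix gives
  det(λ I - A) = p(λ) = λ^2 + (4)λ + (-5).
Solving p(λ) = 0 yields eigenvalues ≈ -5, 1. (A is shown rounded to 4 decimals, so these recover the underlying integer eigenvalues to within that precision.)
Verification: the trace of A = -4 equals the sum of eigenvalues -4, and det(A) ≈ -4.9998 matches the eigenvalue product -5.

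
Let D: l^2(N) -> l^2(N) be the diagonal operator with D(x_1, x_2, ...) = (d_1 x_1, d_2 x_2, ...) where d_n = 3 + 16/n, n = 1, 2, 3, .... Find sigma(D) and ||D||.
sigma(D) = {3 + 16/n : n ≥ 1} ∪ {3}; ||D|| = 19

A bounded diagonal operator on l^2 with diagonal entries d_n has spectrum equal to the closure of {d_n : n ≥ 1}: every d_n is an eigenvalue (with eigenvector e_n), so {d_n} ⊂ sigma(D); the spectrum is closed, so its closure is too; and for lambda not in the closure, (D - lambda I) has bounded inverse (the diagonal entries 1/(d_n - lambda) are bounded). For our sequence d_n = 3 + 16/n, n = 1, 2, 3, ...:
  - {d_n} = {3 + 16/n : n ≥ 1}; the only limit point is 3
  - closure = {3 + 16/n : n ≥ 1} ∪ {3}
For the norm: a diagonal operator has ||D|| = sup_n |d_n|. Here d_n = 3 + 16/n is positive and decreasing, so sup_n |d_n| = d_1 = 3 + 16 = 19. So ||D|| = 19.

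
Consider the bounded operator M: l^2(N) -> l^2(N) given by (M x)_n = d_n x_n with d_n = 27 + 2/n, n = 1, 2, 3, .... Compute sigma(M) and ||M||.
sigma(M) = {27 + 2/n : n ≥ 1} ∪ {27}; ||M|| = 29

A bounded diagonal operator on l^2 with diagonal entries d_n has spectrum equal to the closure of {d_n : n ≥ 1}: every d_n is an eigenvalue (with eigenvector e_n), so {d_n} ⊂ sigma(M); the spectrum is closed, so its closure is too; and for lambda not in the closure, (M - lambda I) has bounded inverse (the diagonal entries 1/(d_n - lambda) are bounded). For our sequence d_n = 27 + 2/n, n = 1, 2, 3, ...:
  - {d_n} = {27 + 2/n : n ≥ 1}; the only limit point is 27
  - closure = {27 + 2/n : n ≥ 1} ∪ {27}
For the norm: a diagonal operator has ||M|| = sup_n |d_n|. Here d_n = 27 + 2/n is positive and decreasing, so sup_n |d_n| = d_1 = 27 + 2 = 29. So ||M|| = 29.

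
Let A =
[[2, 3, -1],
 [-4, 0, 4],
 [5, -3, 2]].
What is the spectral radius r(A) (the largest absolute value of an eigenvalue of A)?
r(A) ≈ 5.5093

The eigenvalues of A are the roots of its characteristic polynomial. With M = A (coefficients from the trace, the sum of principal 2x2 minors, and det A):
  p(λ) = det(λ I - M) = λ^3 - 4λ^2 + 33λ - 96.
No integer candidate from the rational root theorem (±divisors of 96) is a root, so the roots are irrational. The cubic discriminant is Δ = -171636 < 0, so there is one real root and a complex-conjugate pair. p(3) = -6 and p(4) = 36 have opposite signs, so a root lies in (3, 4); Newton's method refines it to λ ≈ 3.1629. Dividing out (λ - (3.1629)) leaves approximately λ^2 - 0.8371λ + 30.3522. For λ^2 - 0.8371λ + 30.3522 the discriminant is -120.7082. It is negative, so the remaining roots are the complex-conjugate pair λ ≈ 0.4186 ± 5.4934i. Their product equals the constant term, so |λ|^2 ≈ 30.3522 and |λ| ≈ 5.5093.
Thus the eigenvalues (to 4 decimals) are 3.1629 (modulus 3.1629); 0.4186 ± 5.4934i (modulus 5.5093). The spectral radius is the largest modulus: r(A) ≈ 5.5093. (Cross-check: r(A) ≤ ||A||_2 ≈ 6.9841; equality holds whenever A is normal, though it can also hold for some non-normal A.)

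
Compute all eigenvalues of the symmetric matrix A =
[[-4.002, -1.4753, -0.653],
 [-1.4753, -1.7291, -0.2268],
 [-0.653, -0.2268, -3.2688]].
sigma(A) ≈ {-5, -3, -1}

A is real symmetric, so its spectrum consists of real eigenvalues. Expanding the characteristic polynomial of the displayed matrix gives
  det(λ I - A) = p(λ) = λ^3 + (9)λ^2 + (23)λ + (14.9989).
Solving p(λ) = 0 yields eigenvalues ≈ -5, -3, -1. (A is shown rounded to 4 decimals, so these recover the underlying integer eigenvalues to within that precision.)
Verification: the trace of A = -9 equals the sum of eigenvalues -9, and det(A) ≈ -14.9989 matches the eigenvalue product -15.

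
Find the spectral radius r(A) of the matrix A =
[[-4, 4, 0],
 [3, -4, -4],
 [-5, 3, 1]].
r(A) ≈ 4.6984

The eigenvalues of A are the roots of its characteristic polynomial. With M = A (coefficients from the trace, the sum of principal 2x2 minors, and det A):
  p(λ) = det(λ I - M) = λ^3 + 7λ^2 + 8λ - 36.
No integer candidate from the rational root theorem (±divisors of 36) is a root, so the roots are irrational. The cubic discriminant is Δ = -20800 < 0, so there is one real root and a complex-conjugate pair. p(1) = -20 and p(2) = 16 have opposite signs, so a root lies in (1, 2); Newton's method refines it to λ ≈ 1.6308. Dividing out (λ - (1.6308)) leaves approximately λ^2 + 8.6308λ + 22.0751. For λ^2 + 8.6308λ + 22.0751 the discriminant is -13.8097. It is negative, so the remaining roots are the complex-conjugate pair λ ≈ -4.3154 ± 1.8581i. Their product equals the constant term, so |λ|^2 ≈ 22.0751 and |λ| ≈ 4.6984.
Thus the eigenvalues (to 4 decimals) are 1.6308 (modulus 1.6308); -4.3154 ± 1.8581i (modulus 4.6984). The spectral radius is the largest modulus: r(A) ≈ 4.6984. (Cross-check: r(A) ≤ ||A||_2 ≈ 9.8384; equality holds whenever A is normal, though it can also hold for some non-normal A.)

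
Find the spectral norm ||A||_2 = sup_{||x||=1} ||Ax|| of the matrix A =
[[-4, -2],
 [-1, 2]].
||A||_2 = sqrt(20) ≈ 4.4721 (= sqrt(largest eigenvalue of A^T A))

||A||_2 = sigma_max(A) = sqrt(lambda_max(A^T A)). Form the symmetric matrix M = A^T A =
[[17, 6],
 [6, 8]].
Its characteristic polynomial (trace, determinant of M give the coefficients) is
  p(λ) = det(λ I - M) = λ^2 - 25λ + 100.
For λ^2 - 25λ + 100 the discriminant is 225. It is a perfect square (15^2), so the roots are rational: λ = (25 ± 15)/2 = 20, 5.
So the eigenvalues of A^T A are ≈ 5, 20 (all ≥ 0, as they must be for A^T A). The largest is λ_max = 20, hence ||A||_2 = sqrt(λ_max) = sqrt(20) ≈ 4.4721.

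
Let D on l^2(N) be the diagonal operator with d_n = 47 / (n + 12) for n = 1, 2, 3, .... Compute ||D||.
||D|| = 47/13 (attained at n = 1)

For D diagonal, ||D|| = sup_n |d_n| = sup_n 47/(n + 12). This is positive and strictly decreasing in n, so the supremum is attained at n = 1: d_1 = 47/(1 + 12) = 47/13. Hence ||D|| = 47/13.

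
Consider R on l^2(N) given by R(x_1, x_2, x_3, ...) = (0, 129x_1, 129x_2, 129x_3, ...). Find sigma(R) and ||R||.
sigma(R) = closed disk {z in C : |z| ≤ 129}; ||R|| = 129

Note R = 129·U where U is the unit right shift (U x)_k = x_{k-1} (with x_0 := 0); so ||R|| = 129||U|| and sigma(R) = 129·sigma(U). ||R x||^2 = sum_{k≥1} |129x_k|^2 = 16641||x||^2, so ||R|| = 129 and sigma(R) ⊂ {|z| ≤ 129}. For any |lambda| < 129, the equation (R - lambda I) x = 0 forces x_1 = 0, then 129x_k = lambda x_{k+1} ⇒ x = 0, so R has no eigenvalues. But (R - lambda I) is not surjective for |lambda| < 129: solving (R - lambda I) x = e_1 would require x_n proportional to (lambda/129)^(-n), which is not in l^2. So every |lambda| < 129 lies in the residual spectrum. The boundary |lambda| = 129 is in the approximate point spectrum (the spectrum is closed). Hence sigma(R) is the closed disk of radius 129.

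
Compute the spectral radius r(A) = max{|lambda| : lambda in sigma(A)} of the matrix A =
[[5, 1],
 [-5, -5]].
r(A) = sqrt(80)/2 ≈ 4.4721

The eigenvalues of A are the roots of its characteristic polynomial. With M = A (coefficients from the trace and determinant):
  p(λ) = det(λ I - M) = λ^2 - 20.
For λ^2 - 20 the discriminant is 80. It is nonnegative but not a perfect square, so the roots are real and irrational: λ = ± sqrt(80)/2 ≈ 4.4721, -4.4721.
Thus the eigenvalues (to 4 decimals) are 4.4721 (modulus 4.4721); -4.4721 (modulus 4.4721). The spectral radius is the largest modulus: r(A) = sqrt(80)/2 ≈ 4.4721. (Cross-check: r(A) ≤ ||A||_2 ≈ 8.3852; equality holds whenever A is normal, though it can also hold for some non-normal A.)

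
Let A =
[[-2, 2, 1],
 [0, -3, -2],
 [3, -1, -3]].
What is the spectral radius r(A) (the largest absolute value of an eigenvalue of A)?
r(A) ≈ 5.7234

The eigenvalues of A are the roots of its characteristic polynomial. With M = A (coefficients from the trace, the sum of principal 2x2 minors, and det A):
  p(λ) = det(λ I - M) = λ^3 + 8λ^2 + 16λ + 17.
No integer candidate from the rational root theorem (±divisors of 17) is a root, so the roots are irrational. The cubic discriminant is Δ = -3451 < 0, so there is one real root and a complex-conjugate pair. p(-6) = -7 and p(-5) = 12 have opposite signs, so a root lies in (-6, -5); Newton's method refines it to λ ≈ -5.7234. Dividing out (λ - (-5.7234)) leaves approximately λ^2 + 2.2766λ + 2.9702. For λ^2 + 2.2766λ + 2.9702 the discriminant is -6.6982. It is negative, so the remaining roots are the complex-conjugate pair λ ≈ -1.1383 ± 1.294i. Their product equals the constant term, so |λ|^2 ≈ 2.9702 and |λ| ≈ 1.7234.
Thus the eigenvalues (to 4 decimals) are -5.7234 (modulus 5.7234); -1.1383 ± 1.294i (modulus 1.7234). The spectral radius is the largest modulus: r(A) ≈ 5.7234. (Cross-check: r(A) ≤ ||A||_2 ≈ 5.7574; equality holds whenever A is normal, though it can also hold for some non-normal A.)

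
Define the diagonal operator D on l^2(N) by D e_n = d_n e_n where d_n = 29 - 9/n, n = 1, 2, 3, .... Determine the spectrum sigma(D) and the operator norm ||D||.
sigma(D) = {29 - 9/n : n ≥ 1} ∪ {29}; ||D|| = 29

A bounded diagonal operator on l^2 with diagonal entries d_n has spectrum equal to the closure of {d_n : n ≥ 1}: every d_n is an eigenvalue (with eigenvector e_n), so {d_n} ⊂ sigma(D); the spectrum is closed, so its closure is too; and for lambda not in the closure, (D - lambda I) has bounded inverse (the diagonal entries 1/(d_n - lambda) are bounded). For our sequence d_n = 29 - 9/n, n = 1, 2, 3, ...:
  - {d_n} = {29 - 9/n : n ≥ 1}; the only limit point is 29
  - closure = {29 - 9/n : n ≥ 1} ∪ {29}
For the norm: a diagonal operator has ||D|| = sup_n |d_n|. Here d_n = 29 - 9/n increases monotonically from d_1 = 20 toward 29, with all terms in [20, 29); so sup_n |d_n| = 29 (the supremum is the limit, not attained). So ||D|| = 29.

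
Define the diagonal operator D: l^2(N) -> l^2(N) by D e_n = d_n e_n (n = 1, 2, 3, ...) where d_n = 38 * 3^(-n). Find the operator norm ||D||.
||D|| = 38/3 (attained at n = 1)

For D diagonal, ||D|| = sup_n |d_n|. The sequence d_n = 38 * 3^(-n) is positive and strictly decreasing (ratio 3^(-1) < 1), so the supremum is d_1 = 38/3. Hence ||D|| = 38/3.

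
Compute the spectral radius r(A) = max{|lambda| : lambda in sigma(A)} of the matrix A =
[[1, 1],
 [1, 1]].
r(A) = 2

The eigenvalues of A are the roots of its characteristic polynomial. With M = A (coefficients from the trace and determinant):
  p(λ) = det(λ I - M) = λ^2 - 2λ.
For λ^2 - 2λ the discriminant is 4. It is a perfect square (2^2), so the roots are rational: λ = (2 ± 2)/2 = 2, 0.
Thus the eigenvalues (to 4 decimals) are 2 (modulus 2); 0 (modulus 0). The spectral radius is the largest modulus: r(A) = 2. (Cross-check: r(A) ≤ ||A||_2 ≈ 2; equality holds whenever A is normal, though it can also hold for some non-normal A.)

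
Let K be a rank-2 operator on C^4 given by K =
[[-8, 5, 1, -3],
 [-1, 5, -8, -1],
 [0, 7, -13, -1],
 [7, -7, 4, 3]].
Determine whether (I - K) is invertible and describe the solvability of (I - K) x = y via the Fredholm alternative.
(I - K) is invertible (det(I - K) = 44 ≠ 0), so for every y in C^4 the equation (I - K) x = y has a unique solution.

K has rank 2 and factors as K = U V^T = u1 v1^T + u2 v2^T with u1 = (-1, -2, -3, 2), v1 = (2, -3, 3, 1), u2 = (2, -1, -2, -1), v2 = (-3, 1, 2, -1) (multiplying out reproduces the displayed K). The nonzero eigenvalues of U V^T coincide with those of the 2 x 2 matrix G = V^T U = [[v1·u1, v1·u2], [v2·u1, v2·u2]] = [[-3, 0], [-7, -10]], and by the Sylvester determinant identity det(I_4 - U V^T) = det(I_2 - V^T U) = det([[4, 0], [7, 11]]) = (4)(11) - (0)(7) = 44. (Direct check: I - K =
[[9, -5, -1, 3],
 [1, -4, 8, 1],
 [0, -7, 14, 1],
 [-7, 7, -4, -2]]
has determinant 44.) The finite-dimensional Fredholm alternative says: either (I - K) is invertible, or ker(I - K) ≠ {0} and then range(I - K) = ker((I - K)^*)^⊥, with dim ker(I - K) = dim ker((I - K)^*). Since det(I - K) ≠ 0, 1 is not an eigenvalue of K and ker(I - K) = {0}, so we are in the first case: for every y there is a unique x = (I - K)^(-1) y. (Explicitly, by the Woodbury identity, (I - U V^T)^(-1) = I + U (I_2 - G)^(-1) V^T.)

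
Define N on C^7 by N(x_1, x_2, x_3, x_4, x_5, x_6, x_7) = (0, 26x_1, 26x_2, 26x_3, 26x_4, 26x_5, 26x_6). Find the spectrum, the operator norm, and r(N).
sigma(N) = {0}; ||N|| = 26; r(N) = 0. (N is nilpotent with N^7 = 0.)

On C^7, N is a strictly lower-triangular matrix with 26 on the subdiagonal and zeros elsewhere, so its characteristic polynomial is lambda^7 and every eigenvalue is 0: sigma(N) = {0}. For the operator norm, N e_i = 26e_{i+1} for i = 1, ..., 6 and N e_7 = 0, so the singular values of N are 26 (with multiplicity 6) and 0; hence ||N|| = 26. The spectral radius r(N) = max|lambda| = 0. Note ||N|| > r(N) — characteristic of non-normal nilpotent operators. Indeed N^7 = 0.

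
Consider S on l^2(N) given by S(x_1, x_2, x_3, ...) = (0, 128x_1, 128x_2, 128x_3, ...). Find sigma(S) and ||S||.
sigma(S) = closed disk {z in C : |z| ≤ 128}; ||S|| = 128

Note S = 128·U where U is the unit right shift (U x)_k = x_{k-1} (with x_0 := 0); so ||S|| = 128||U|| and sigma(S) = 128·sigma(U). ||S x||^2 = sum_{k≥1} |128x_k|^2 = 16384||x||^2, so ||S|| = 128 and sigma(S) ⊂ {|z| ≤ 128}. For any |lambda| < 128, the equation (S - lambda I) x = 0 forces x_1 = 0, then 128x_k = lambda x_{k+1} ⇒ x = 0, so S has no eigenvalues. But (S - lambda I) is not surjective for |lambda| < 128: solving (S - lambda I) x = e_1 would require x_n proportional to (lambda/128)^(-n), which is not in l^2. So every |lambda| < 128 lies in the residual spectrum. The boundary |lambda| = 128 is in the approximate point spectrum (the spectrum is closed). Hence sigma(S) is the closed disk of radius 128.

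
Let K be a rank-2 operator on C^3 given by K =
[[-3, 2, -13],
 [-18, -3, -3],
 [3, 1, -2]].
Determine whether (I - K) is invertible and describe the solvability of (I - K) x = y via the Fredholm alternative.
(I - K) is invertible (det(I - K) = 108 ≠ 0), so for every y in C^3 the equation (I - K) x = y has a unique solution.

K has rank 2 and factors as K = U V^T = u1 v1^T + u2 v2^T with u1 = (-3, -3, 0), v1 = (3, 0, 3), u2 = (2, -3, 1), v2 = (3, 1, -2) (multiplying out reproduces the displayed K). The nonzero eigenvalues of U V^T coincide with those of the 2 x 2 matrix G = V^T U = [[v1·u1, v1·u2], [v2·u1, v2·u2]] = [[-9, 9], [-12, 1]], and by the Sylvester determinant identity det(I_3 - U V^T) = det(I_2 - V^T U) = det([[10, -9], [12, 0]]) = (10)(0) - (-9)(12) = 108. (Direct check: I - K =
[[4, -2, 13],
 [18, 4, 3],
 [-3, -1, 3]]
has determinant 108.) The finite-dimensional Fredholm alternative says: either (I - K) is invertible, or ker(I - K) ≠ {0} and then range(I - K) = ker((I - K)^*)^⊥, with dim ker(I - K) = dim ker((I - K)^*). Since det(I - K) ≠ 0, 1 is not an eigenvalue of K and ker(I - K) = {0}, so we are in the first case: for every y there is a unique x = (I - K)^(-1) y. (Explicitly, by the Woodbury identity, (I - U V^T)^(-1) = I + U (I_2 - G)^(-1) V^T.)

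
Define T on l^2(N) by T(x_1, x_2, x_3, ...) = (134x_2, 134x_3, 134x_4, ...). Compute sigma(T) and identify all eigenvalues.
sigma(T) = closed disk {z in C : |z| ≤ 134}; sigma_p(T) = open disk {z in C : |z| < 134}

Note T = 134·V where V is the unit left shift (V x)_k = x_{k+1}; so sigma(T) = 134·sigma(V) and ||T|| = 134||V||. ||T x||^2 = 17956sum_{k≥2} |x_k|^2 ≤ 17956||x||^2, with equality on {x : x_1 = 0}, so ||T|| = 134. For any lambda with |lambda| < 134, set r = lambda/134 (|r| < 1); the vector x = (1, r, r^2, ...) is in l^2 and satisfies T x = 134(r, r^2, ...) = lambda x, so lambda is an eigenvalue. On the boundary |lambda| = 134 the geometric series diverges, so no l^2 eigenvector exists, but these lambda lie in the approximate point spectrum. Hence sigma(T) is the closed disk of radius 134 and sigma_p(T) is the open disk.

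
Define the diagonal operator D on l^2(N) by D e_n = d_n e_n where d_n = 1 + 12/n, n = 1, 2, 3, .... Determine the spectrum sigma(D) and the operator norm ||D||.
sigma(D) = {1 + 12/n : n ≥ 1} ∪ {1}; ||D|| = 13

A bounded diagonal operator on l^2 with diagonal entries d_n has spectrum equal to the closure of {d_n : n ≥ 1}: every d_n is an eigenvalue (with eigenvector e_n), so {d_n} ⊂ sigma(D); the spectrum is closed, so its closure is too; and for lambda not in the closure, (D - lambda I) has bounded inverse (the diagonal entries 1/(d_n - lambda) are bounded). For our sequence d_n = 1 + 12/n, n = 1, 2, 3, ...:
  - {d_n} = {1 + 12/n : n ≥ 1}; the only limit point is 1
  - closure = {1 + 12/n : n ≥ 1} ∪ {1}
For the norm: a diagonal operator has ||D|| = sup_n |d_n|. Here d_n = 1 + 12/n is positive and decreasing, so sup_n |d_n| = d_1 = 1 + 12 = 13. So ||D|| = 13.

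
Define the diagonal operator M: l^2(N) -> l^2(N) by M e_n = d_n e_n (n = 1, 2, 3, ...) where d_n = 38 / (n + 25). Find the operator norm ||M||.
||M|| = 19/13 (attained at n = 1)

For M diagonal, ||M|| = sup_n |d_n| = sup_n 38/(n + 25). This is positive and strictly decreasing in n, so the supremum is attained at n = 1: d_1 = 38/(1 + 25) = 19/13. Hence ||M|| = 19/13.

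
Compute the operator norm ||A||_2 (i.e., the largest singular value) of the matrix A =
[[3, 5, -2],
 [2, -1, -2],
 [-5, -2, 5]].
||A||_2 ≈ 9.2621 (= sqrt(largest eigenvalue of A^T A))

||A||_2 = sigma_max(A) = sqrt(lambda_max(A^T A)). Form the symmetric matrix M = A^T A =
[[38, 23, -35],
 [23, 30, -18],
 [-35, -18, 33]].
Its characteristic polynomial (trace, sum of principal 2x2 minors, determinant of M give the coefficients) is
  p(λ) = det(λ I - M) = λ^3 - 101λ^2 + 1306λ - 81.
No integer candidate from the rational root theorem (±divisors of 81) is a root, so the roots are irrational. The cubic discriminant is Δ = 8347274649 > 0, so there are three distinct real roots. p(0) = -81 and p(1) = 1125 have opposite signs, so a root lies in (0, 1); Newton's method refines it to λ ≈ 0.0623. p(15) = 159 and p(16) = -945 have opposite signs, so a root lies in (15, 16); Newton's method refines it to λ ≈ 15.1504. p(85) = -4671 and p(86) = 1295 have opposite signs, so a root lies in (85, 86); Newton's method refines it to λ ≈ 85.7873. Check (Vieta): the three roots sum to 101, matching tr M = 101.
So the eigenvalues of A^T A are ≈ 0.0623, 15.1504, 85.7873 (all ≥ 0, as they must be for A^T A). The largest is λ_max ≈ 85.7873, hence ||A||_2 = sqrt(λ_max) ≈ 9.2621.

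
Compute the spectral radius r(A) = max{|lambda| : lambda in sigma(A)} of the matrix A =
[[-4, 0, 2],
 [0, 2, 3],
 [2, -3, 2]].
r(A) ≈ 4.507

The eigenvalues of A are the roots of its characteristic polynomial. With M = A (coefficients from the trace, the sum of principal 2x2 minors, and det A):
  p(λ) = det(λ I - M) = λ^3 - 7λ + 60.
No integer candidate from the rational root theorem (±divisors of 60) is a root, so the roots are irrational. The cubic discriminant is Δ = -95828 < 0, so there is one real root and a complex-conjugate pair. p(-5) = -30 and p(-4) = 24 have opposite signs, so a root lies in (-5, -4); Newton's method refines it to λ ≈ -4.507. Dividing out (λ - (-4.507)) leaves approximately λ^2 - 4.507λ + 13.3127. For λ^2 - 4.507λ + 13.3127 the discriminant is -32.9382. It is negative, so the remaining roots are the complex-conjugate pair λ ≈ 2.2535 ± 2.8696i. Their product equals the constant term, so |λ|^2 ≈ 13.3127 and |λ| ≈ 3.6487.
Thus the eigenvalues (to 4 decimals) are -4.507 (modulus 4.507); 2.2535 ± 2.8696i (modulus 3.6487). The spectral radius is the largest modulus: r(A) ≈ 4.507. (Cross-check: r(A) ≤ ||A||_2 ≈ 5; equality holds whenever A is normal, though it can also hold for some non-normal A.)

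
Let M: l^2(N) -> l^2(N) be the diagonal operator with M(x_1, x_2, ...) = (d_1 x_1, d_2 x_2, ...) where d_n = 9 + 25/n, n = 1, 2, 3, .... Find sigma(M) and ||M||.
sigma(M) = {9 + 25/n : n ≥ 1} ∪ {9}; ||M|| = 34

A bounded diagonal operator on l^2 with diagonal entries d_n has spectrum equal to the closure of {d_n : n ≥ 1}: every d_n is an eigenvalue (with eigenvector e_n), so {d_n} ⊂ sigma(M); the spectrum is closed, so its closure is too; and for lambda not in the closure, (M - lambda I) has bounded inverse (the diagonal entries 1/(d_n - lambda) are bounded). For our sequence d_n = 9 + 25/n, n = 1, 2, 3, ...:
  - {d_n} = {9 + 25/n : n ≥ 1}; the only limit point is 9
  - closure = {9 + 25/n : n ≥ 1} ∪ {9}
For the norm: a diagonal operator has ||M|| = sup_n |d_n|. Here d_n = 9 + 25/n is positive and decreasing, so sup_n |d_n| = d_1 = 9 + 25 = 34. So ||M|| = 34.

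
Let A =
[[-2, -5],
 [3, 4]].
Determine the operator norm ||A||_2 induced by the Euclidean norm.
||A||_2 = sqrt((54 + sqrt(2720))/2) ≈ 7.2854 (= sqrt(largest eigenvalue of A^T A))

||A||_2 = sigma_max(A) = sqrt(lambda_max(A^T A)). Form the symmetric matrix M = A^T A =
[[13, 22],
 [22, 41]].
Its characteristic polynomial (trace, determinant of M give the coefficients) is
  p(λ) = det(λ I - M) = λ^2 - 54λ + 49.
For λ^2 - 54λ + 49 the discriminant is 2720. It is nonnegative but not a perfect square, so the roots are real and irrational: λ = (54 ± sqrt(2720))/2 ≈ 53.0768, 0.9232.
So the eigenvalues of A^T A are ≈ 0.9232, 53.0768 (all ≥ 0, as they must be for A^T A). The largest is λ_max = (54 + sqrt(2720))/2 ≈ 53.0768, hence ||A||_2 = sqrt(λ_max) = sqrt((54 + sqrt(2720))/2) ≈ 7.2854.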